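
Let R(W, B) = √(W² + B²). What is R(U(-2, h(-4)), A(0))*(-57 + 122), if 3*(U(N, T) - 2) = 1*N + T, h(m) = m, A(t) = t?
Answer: 0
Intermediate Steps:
U(N, T) = 2 + N/3 + T/3 (U(N, T) = 2 + (1*N + T)/3 = 2 + (N + T)/3 = 2 + (N/3 + T/3) = 2 + N/3 + T/3)
R(W, B) = √(B² + W²)
R(U(-2, h(-4)), A(0))*(-57 + 122) = √(0² + (2 + (⅓)*(-2) + (⅓)*(-4))²)*(-57 + 122) = √(0 + (2 - ⅔ - 4/3)²)*65 = √(0 + 0²)*65 = √(0 + 0)*65 = √0*65 = 0*65 = 0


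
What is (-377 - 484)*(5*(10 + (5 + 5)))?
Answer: -86100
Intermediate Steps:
(-377 - 484)*(5*(10 + (5 + 5))) = -4305*(10 + 10) = -4305*20 = -861*100 = -86100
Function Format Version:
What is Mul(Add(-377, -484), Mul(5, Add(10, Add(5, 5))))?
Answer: -86100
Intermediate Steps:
Mul(Add(-377, -484), Mul(5, Add(10, Add(5, 5)))) = Mul(-861, Mul(5, Add(10, 10))) = Mul(-861, Mul(5, 20)) = Mul(-861, 100) = -86100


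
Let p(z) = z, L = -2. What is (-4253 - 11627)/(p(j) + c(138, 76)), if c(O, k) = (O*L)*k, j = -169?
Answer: 3176/4229 ≈ 0.75101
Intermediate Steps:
c(O, k) = -2*O*k (c(O, k) = (O*(-2))*k = (-2*O)*k = -2*O*k)
(-4253 - 11627)/(p(j) + c(138, 76)) = (-4253 - 11627)/(-169 - 2*138*76) = -15880/(-169 - 20976) = -15880/(-21145) = -15880*(-1/21145) = 3176/4229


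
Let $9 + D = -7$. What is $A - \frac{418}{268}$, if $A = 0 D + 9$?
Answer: $\frac{997}{134} \approx 7.4403$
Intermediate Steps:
$D = -16$ ($D = -9 - 7 = -16$)
$A = 9$ ($A = 0 \left(-16\right) + 9 = 0 + 9 = 9$)
$A - \frac{418}{268} = 9 - \frac{418}{268} = 9 - \frac{209}{134} = \frac{997}{134}$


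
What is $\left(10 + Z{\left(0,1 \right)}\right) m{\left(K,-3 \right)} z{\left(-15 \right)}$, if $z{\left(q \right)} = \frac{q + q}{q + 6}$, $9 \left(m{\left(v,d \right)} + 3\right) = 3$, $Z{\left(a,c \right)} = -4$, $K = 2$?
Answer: $- \frac{160}{3} \approx -53.333$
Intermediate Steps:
$m{\left(v,d \right)} = - \frac{8}{3}$ ($m{\left(v,d \right)} = -3 + \frac{1}{9} \cdot 3 = -3 + \frac{1}{3} = - \frac{8}{3}$)
$z{\left(q \right)} = \frac{2 q}{6 + q}$
$\left(10 + Z{\left(0,1 \right)}\right) m{\left(K,-3 \right)} z{\left(-15 \right)} = \left(10 - 4\right) \left(- \frac{8}{3}\right) 2 \left(-15\right) \frac{1}{6 - 15} = 6 \left(- \frac{8}{3}\right) 2 \left(-15\right) \frac{1}{-9} = - 16 \cdot 2 \left(-15\right) \left(- \frac{1}{9}\right) = \left(-16\right) \frac{10}{3} = - \frac{160}{3}$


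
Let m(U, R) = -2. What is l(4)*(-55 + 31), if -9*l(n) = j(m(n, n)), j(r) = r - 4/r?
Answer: 0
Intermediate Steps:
j(r) = r - 4/r
l(n) = 0 (l(n) = -(-2 - 4/(-2))/9 = -(-2 - 4*(-½))/9 = -(-2 + 2)/9 = -⅑*0 = 0)
l(4)*(-55 + 31) = 0*(-55 + 31) = 0*(-24) = 0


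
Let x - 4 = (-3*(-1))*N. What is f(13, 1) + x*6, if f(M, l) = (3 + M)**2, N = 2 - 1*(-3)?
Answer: 370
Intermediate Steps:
N = 5 (N = 2 + 3 = 5)
x = 19 (x = 4 - 3*(-1)*5 = 4 + 3*5 = 4 + 15 = 19)
f(13, 1) + x*6 = (3 + 13)**2 + 19*6 = 16**2 + 114 = 256 + 114 = 370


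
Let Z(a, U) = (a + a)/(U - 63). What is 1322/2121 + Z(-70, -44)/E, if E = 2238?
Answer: 17603944/28217077 ≈ 0.62388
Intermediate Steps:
Z(a, U) = 2*a/(-63 + U) (Z(a, U) = (2*a)/(-63 + U) = 2*a/(-63 + U))
1322/2121 + Z(-70, -44)/E = 1322/2121 + (2*(-70)/(-63 - 44))/2238 = 1322*(1/2121) + (2*(-70)/(-107))*(1/2238) = 1322/2121 + (2*(-70)*(-1/107))*(1/2238) = 1322/2121 + (140/107)*(1/2238) = 1322/2121 + 70/119733 = 17603944/28217077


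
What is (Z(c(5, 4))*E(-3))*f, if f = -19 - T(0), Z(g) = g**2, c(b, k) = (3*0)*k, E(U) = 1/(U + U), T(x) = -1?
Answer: 0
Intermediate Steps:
E(U) = 1/(2*U)
c(b, k) = 0 (c(b, k) = 0*k = 0)
f = -18 (f = -19 - 1*(-1) = -19 + 1 = -18)
(Z(c(5, 4))*E(-3))*f = (0**2*((1/2)/(-3)))*(-18) = (0*((1/2)*(-1/3)))*(-18) = (0*(-1/6))*(-18) = 0*(-18) = 0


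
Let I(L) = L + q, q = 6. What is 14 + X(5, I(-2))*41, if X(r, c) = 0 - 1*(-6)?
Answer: 260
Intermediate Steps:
I(L) = 6 + L (I(L) = L + 6 = 6 + L)
X(r, c) = 6 (X(r, c) = 0 + 6 = 6)
14 + X(5, I(-2))*41 = 14 + 6*41 = 14 + 246 = 260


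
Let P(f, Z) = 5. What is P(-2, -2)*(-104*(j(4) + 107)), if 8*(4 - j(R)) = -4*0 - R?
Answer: -57980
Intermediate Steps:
j(R) = 4 + R/8 (j(R) = 4 - (-4*0 - R)/8 = 4 - (0 - R)/8 = 4 - (-1)*R/8 = 4 + R/8)
P(-2, -2)*(-104*(j(4) + 107)) = 5*(-104*((4 + (1/8)*4) + 107)) = 5*(-104*((4 + 1/2) + 107)) = 5*(-104*(9/2 + 107)) = 5*(-104*223/2) = 5*(-11596) = -57980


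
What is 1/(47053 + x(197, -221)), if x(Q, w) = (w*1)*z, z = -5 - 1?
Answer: 1/48379 ≈ 2.0670e-5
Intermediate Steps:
z = -6
x(Q, w) = -6*w (x(Q, w) = (w*1)*(-6) = w*(-6) = -6*w)
1/(47053 + x(197, -221)) = 1/(47053 - 6*(-221)) = 1/(47053 + 1326) = 1/48379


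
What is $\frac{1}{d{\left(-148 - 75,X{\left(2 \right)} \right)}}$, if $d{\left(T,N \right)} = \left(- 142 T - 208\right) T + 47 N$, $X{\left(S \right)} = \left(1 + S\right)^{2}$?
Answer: $- \frac{1}{7014711} \approx -1.4256 \cdot 10^{-7}$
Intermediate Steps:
$d{\left(T,N \right)} = 47 N + T \left(-208 - 142 T\right)$ ($d{\left(T,N \right)} = \left(-208 - 142 T\right) T + 47 N = T \left(-208 - 142 T\right) + 47 N = 47 N + T \left(-208 - 142 T\right)$)
$\frac{1}{d{\left(-148 - 75,X{\left(2 \right)} \right)}} = \frac{1}{- 208 \left(-148 - 75\right) - 142 \left(-148 - 75\right)^{2} + 47 \left(1 + 2\right)^{2}} = \frac{1}{- 208 \left(-148 - 75\right) - 142 \left(-148 - 75\right)^{2} + 47 \cdot 3^{2}} = \frac{1}{\left(-208\right) \left(-223\right) - 142 \left(-223\right)^{2} + 47 \cdot 9} = \frac{1}{46384 - 7061518 + 423} = \frac{1}{-7014711} = - \frac{1}{7014711}$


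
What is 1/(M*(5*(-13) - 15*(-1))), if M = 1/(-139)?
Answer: 139/50 ≈ 2.7800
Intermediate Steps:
M = -1/139 ≈ -0.0071942
1/(M*(5*(-13) - 15*(-1))) = 1/(-(5*(-13) - 15*(-1))/139) = 1/(-(-65 + 15)/139) = 1/(-1/139*(-50)) = 1/(50/139) = 139/50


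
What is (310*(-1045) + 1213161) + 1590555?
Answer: 2479766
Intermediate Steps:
(310*(-1045) + 1213161) + 1590555 = (-323950 + 1213161) + 1590555 = 889211 + 1590555 = 2479766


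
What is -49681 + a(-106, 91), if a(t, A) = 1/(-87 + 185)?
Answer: -4868737/98 ≈ -49681.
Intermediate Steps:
a(t, A) = 1/98
-49681 + a(-106, 91) = -49681 + 1/98 = -4868737/98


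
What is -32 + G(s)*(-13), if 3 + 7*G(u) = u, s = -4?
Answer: -19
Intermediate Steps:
G(u) = -3/7 + u/7
-32 + G(s)*(-13) = -32 + (-3/7 + (⅐)*(-4))*(-13) = -32 + (-3/7 - 4/7)*(-13) = -32 - 1*(-13) = -32 + 13 = -19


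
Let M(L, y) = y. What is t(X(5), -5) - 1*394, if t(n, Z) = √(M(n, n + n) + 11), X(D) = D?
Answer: -394 + √21 ≈ -389.42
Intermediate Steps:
t(n, Z) = √(11 + 2*n) (t(n, Z) = √((n + n) + 11) = √(2*n + 11) = √(11 + 2*n))
t(X(5), -5) - 1*394 = √(11 + 2*5) - 1*394 = √(11 + 10) - 394 = √21 - 394 = -394 + √21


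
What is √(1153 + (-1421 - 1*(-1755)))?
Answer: √1487 ≈ 38.562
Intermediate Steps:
√(1153 + (-1421 - 1*(-1755))) = √(1153 + (-1421 + 1755)) = √(1153 + 334) = √1487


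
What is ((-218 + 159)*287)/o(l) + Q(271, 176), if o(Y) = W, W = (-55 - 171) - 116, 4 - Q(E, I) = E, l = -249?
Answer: -74381/342 ≈ -217.49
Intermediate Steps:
Q(E, I) = 4 - E
W = -342 (W = -226 - 116 = -342)
o(Y) = -342
((-218 + 159)*287)/o(l) + Q(271, 176) = ((-218 + 159)*287)/(-342) + (4 - 1*271) = -59*287*(-1/342) + (4 - 271) = -16933*(-1/342) - 267 = 16933/342 - 267 = -74381/342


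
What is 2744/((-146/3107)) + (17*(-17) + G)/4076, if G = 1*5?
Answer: -4343802459/74387 ≈ -58395.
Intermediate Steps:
G = 5
2744/((-146/3107)) + (17*(-17) + G)/4076 = 2744/((-146/3107)) + (17*(-17) + 5)/4076 = 2744/((-146*1/3107)) + (-289 + 5)*(1/4076) = 2744/(-146/3107) - 284*1/4076 = 2744*(-3107/146) - 71/1019 = -4262804/73 - 71/1019 = -4343802459/74387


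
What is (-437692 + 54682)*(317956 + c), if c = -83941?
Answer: -89630085150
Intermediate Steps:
(-437692 + 54682)*(317956 + c) = (-437692 + 54682)*(317956 - 83941) = -383010*234015 = -89630085150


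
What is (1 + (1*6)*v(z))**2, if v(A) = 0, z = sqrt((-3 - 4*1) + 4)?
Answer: 1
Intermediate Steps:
z = I*sqrt(3) (z = sqrt((-3 - 4) + 4) = sqrt(-7 + 4) = sqrt(-3) = I*sqrt(3) ≈ 1.732*I)
(1 + (1*6)*v(z))**2 = (1 + (1*6)*0)**2 = (1 + 6*0)**2 = (1 + 0)**2 = 1**2 = 1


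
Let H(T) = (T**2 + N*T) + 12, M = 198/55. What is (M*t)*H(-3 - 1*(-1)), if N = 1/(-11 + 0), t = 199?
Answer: 637596/55 ≈ 11593.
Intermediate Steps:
M = 18/5 (M = 198*(1/55) = 18/5 ≈ 3.6000)
N = -1/11 (N = 1/(-11) = -1/11 ≈ -0.090909)
H(T) = 12 + T**2 - T/11 (H(T) = (T**2 - T/11) + 12 = 12 + T**2 - T/11)
(M*t)*H(-3 - 1*(-1)) = ((18/5)*199)*(12 + (-3 - 1*(-1))**2 - (-3 - 1*(-1))/11) = 3582*(12 + (-3 + 1)**2 - (-3 + 1)/11)/5 = 3582*(12 + (-2)**2 - 1/11*(-2))/5 = 3582*(12 + 4 + 2/11)/5 = (3582/5)*(178/11) = 637596/55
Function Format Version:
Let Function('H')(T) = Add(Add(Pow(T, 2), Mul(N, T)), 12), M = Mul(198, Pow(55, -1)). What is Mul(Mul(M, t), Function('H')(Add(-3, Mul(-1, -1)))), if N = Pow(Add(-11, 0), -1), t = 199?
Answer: Rational(637596, 55) ≈ 11593.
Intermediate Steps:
M = Rational(18, 5) (M = Mul(198, Rational(1, 55)) = Rational(18, 5) ≈ 3.6000)
N = Rational(-1, 11) (N = Pow(-11, -1) = Rational(-1, 11) ≈ -0.090909)
Function('H')(T) = Add(12, Pow(T, 2), Mul(Rational(-1, 11), T)) (Function('H')(T) = Add(Add(Pow(T, 2), Mul(Rational(-1, 11), T)), 12) = Add(12, Pow(T, 2), Mul(Rational(-1, 11), T)))
Mul(Mul(M, t), Function('H')(Add(-3, Mul(-1, -1)))) = Mul(Mul(Rational(18, 5), 199), Add(12, Pow(Add(-3, Mul(-1, -1)), 2), Mul(Rational(-1, 11), Add(-3, Mul(-1, -1))))) = Mul(Rational(3582, 5), Add(12, Pow(Add(-3, 1), 2), Mul(Rational(-1, 11), Add(-3, 1)))) = Mul(Rational(3582, 5), Add(12, Pow(-2, 2), Mul(Rational(-1, 11), -2))) = Mul(Rational(3582, 5), Add(12, 4, Rational(2, 11))) = Mul(Rational(3582, 5), Rational(178, 11)) = Rational(637596, 55)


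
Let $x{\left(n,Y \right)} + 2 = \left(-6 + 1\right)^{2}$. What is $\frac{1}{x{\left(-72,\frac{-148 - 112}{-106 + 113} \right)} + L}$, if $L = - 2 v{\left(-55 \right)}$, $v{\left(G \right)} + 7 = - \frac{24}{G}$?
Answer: $\frac{55}{1987} \approx 0.02768$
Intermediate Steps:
$v{\left(G \right)} = -7 - \frac{24}{G}$
$x{\left(n,Y \right)} = 23$ ($x{\left(n,Y \right)} = -2 + \left(-6 + 1\right)^{2} = -2 + \left(-5\right)^{2} = -2 + 25 = 23$)
$L = \frac{722}{55}$ ($L = - 2 \left(-7 - \frac{24}{-55}\right) = - 2 \left(-7 - - \frac{24}{55}\right) = - 2 \left(-7 + \frac{24}{55}\right) = \left(-2\right) \left(- \frac{361}{55}\right) = \frac{722}{55} \approx 13.127$)
$\frac{1}{x{\left(-72,\frac{-148 - 112}{-106 + 113} \right)} + L} = \frac{1}{23 + \frac{722}{55}} = \frac{1}{\frac{1987}{55}} = \frac{55}{1987}$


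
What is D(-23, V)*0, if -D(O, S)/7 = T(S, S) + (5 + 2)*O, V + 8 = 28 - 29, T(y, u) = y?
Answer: 0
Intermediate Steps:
V = -9 (V = -8 + (28 - 29) = -8 - 1 = -9)
D(O, S) = -49*O - 7*S (D(O, S) = -7*(S + (5 + 2)*O) = -7*(S + 7*O) = -49*O - 7*S)
D(-23, V)*0 = (-49*(-23) - 7*(-9))*0 = (1127 + 63)*0 = 1190*0 = 0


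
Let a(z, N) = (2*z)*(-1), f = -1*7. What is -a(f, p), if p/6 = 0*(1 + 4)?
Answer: -14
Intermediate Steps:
p = 0 (p = 6*(0*(1 + 4)) = 6*(0*5) = 6*0 = 0)
f = -7
a(z, N) = -2*z
-a(f, p) = -(-2)*(-7) = -1*14 = -14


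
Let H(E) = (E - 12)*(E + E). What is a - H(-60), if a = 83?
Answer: -8557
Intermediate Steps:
H(E) = 2*E*(-12 + E) (H(E) = (-12 + E)*(2*E) = 2*E*(-12 + E))
a - H(-60) = 83 - 2*(-60)*(-12 - 60) = 83 - 2*(-60)*(-72) = 83 - 1*8640 = 83 - 8640 = -8557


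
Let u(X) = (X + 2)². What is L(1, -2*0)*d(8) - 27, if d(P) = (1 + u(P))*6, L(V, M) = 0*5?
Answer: -27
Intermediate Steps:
L(V, M) = 0
u(X) = (2 + X)²
d(P) = 6 + 6*(2 + P)² (d(P) = (1 + (2 + P)²)*6 = 6 + 6*(2 + P)²)
L(1, -2*0)*d(8) - 27 = 0*(6 + 6*(2 + 8)²) - 27 = 0*(6 + 6*10²) - 27 = 0*(6 + 6*100) - 27 = 0*(6 + 600) - 27 = 0*606 - 27 = 0 - 27 = -27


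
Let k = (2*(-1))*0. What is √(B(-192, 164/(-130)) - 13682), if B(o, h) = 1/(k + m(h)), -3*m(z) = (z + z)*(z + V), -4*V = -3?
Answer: I*√406906246313/5453 ≈ 116.98*I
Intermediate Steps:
V = ¾ (V = -¼*(-3) = ¾ ≈ 0.75000)
m(z) = -2*z*(¾ + z)/3 (m(z) = -(z + z)*(z + ¾)/3 = -2*z*(¾ + z)/3)
k = 0 (k = -2*0 = 0)
B(o, h) = -6/(h*(3 + 4*h)) (B(o, h) = 1/(0 - h*(3 + 4*h)/6) = 1/(-h*(3 + 4*h)/6) = -6/(h*(3 + 4*h)))
√(B(-192, 164/(-130)) - 13682) = √(-6/((164/(-130))*(3 + 4*(164/(-130)))) - 13682) = √(-6/((164*(-1/130))*(3 + 4*(164*(-1/130)))) - 13682) = √(-6/((-82/65)*(3 + 4*(-82/65))) - 13682) = √(-6*(-65/82)/(3 - 328/65) - 13682) = √(-6*(-65/82)/(-133/65) - 13682) = √(-6*(-65/82)*(-65/133) - 13682) = √(-12675/5453 - 13682) = √(-74620621/5453) = I*√406906246313/5453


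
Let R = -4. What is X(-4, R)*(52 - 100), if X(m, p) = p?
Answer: 192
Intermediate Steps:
X(-4, R)*(52 - 100) = -4*(52 - 100) = -4*(-48) = 192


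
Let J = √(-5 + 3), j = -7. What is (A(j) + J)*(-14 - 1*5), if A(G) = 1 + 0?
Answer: -19 - 19*I*√2 ≈ -19.0 - 26.87*I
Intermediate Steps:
J = I*√2 (J = √(-2) = I*√2 ≈ 1.4142*I)
A(G) = 1
(A(j) + J)*(-14 - 1*5) = (1 + I*√2)*(-14 - 1*5) = (1 + I*√2)*(-14 - 5) = (1 + I*√2)*(-19) = -19 - 19*I*√2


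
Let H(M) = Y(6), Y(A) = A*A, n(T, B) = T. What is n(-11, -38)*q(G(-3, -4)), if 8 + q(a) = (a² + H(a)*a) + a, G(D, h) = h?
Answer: 1540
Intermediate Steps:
Y(A) = A²
H(M) = 36 (H(M) = 6² = 36)
q(a) = -8 + a² + 37*a (q(a) = -8 + ((a² + 36*a) + a) = -8 + (a² + 37*a) = -8 + a² + 37*a)
n(-11, -38)*q(G(-3, -4)) = -11*(-8 + (-4)² + 37*(-4)) = -11*(-8 + 16 - 148) = -11*(-140) = 1540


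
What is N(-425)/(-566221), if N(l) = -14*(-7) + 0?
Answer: -98/566221 ≈ -0.00017308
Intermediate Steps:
N(l) = 98 (N(l) = 98 + 0 = 98)
N(-425)/(-566221) = 98/(-566221) = 98*(-1/566221) = -98/566221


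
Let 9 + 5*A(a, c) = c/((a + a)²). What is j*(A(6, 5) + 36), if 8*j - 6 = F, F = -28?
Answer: -270919/2880 ≈ -94.069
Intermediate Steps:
j = -11/4 (j = ¾ + (⅛)*(-28) = ¾ - 7/2 = -11/4 ≈ -2.7500)
A(a, c) = -9/5 + c/(20*a²) (A(a, c) = -9/5 + (c/((a + a)²))/5 = -9/5 + (c/((2*a)²))/5 = -9/5 + (c/((4*a²)))/5 = -9/5 + (c*(1/(4*a²)))/5 = -9/5 + (c/(4*a²))/5 = -9/5 + c/(20*a²))
j*(A(6, 5) + 36) = -11*((-9/5 + (1/20)*5/6²) + 36)/4 = -11*((-9/5 + (1/20)*5*(1/36)) + 36)/4 = -11*((-9/5 + 1/144) + 36)/4 = -11*(-1291/720 + 36)/4 = -11/4*24629/720 = -270919/2880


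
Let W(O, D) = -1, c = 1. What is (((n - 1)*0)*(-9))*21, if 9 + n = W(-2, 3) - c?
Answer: 0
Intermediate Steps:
n = -11 (n = -9 + (-1 - 1*1) = -9 + (-1 - 1) = -9 - 2 = -11)
(((n - 1)*0)*(-9))*21 = (((-11 - 1)*0)*(-9))*21 = (-12*0*(-9))*21 = (0*(-9))*21 = 0*21 = 0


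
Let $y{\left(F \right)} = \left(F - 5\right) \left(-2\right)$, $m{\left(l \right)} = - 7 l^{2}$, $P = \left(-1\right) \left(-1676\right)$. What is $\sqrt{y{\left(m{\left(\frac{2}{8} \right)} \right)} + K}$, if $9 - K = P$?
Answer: $\frac{i \sqrt{26498}}{4} \approx 40.695 i$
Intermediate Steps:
$P = 1676$
$y{\left(F \right)} = 10 - 2 F$ ($y{\left(F \right)} = \left(-5 + F\right) \left(-2\right) = 10 - 2 F$)
$K = -1667$ ($K = 9 - 1676 = -1667$)
$\sqrt{y{\left(m{\left(\frac{2}{8} \right)} \right)} + K} = \sqrt{\left(10 - 2 \left(- 7 \left(\frac{2}{8}\right)^{2}\right)\right) - 1667} = \sqrt{\left(10 - 2 \left(- 7 \left(2 \cdot \frac{1}{8}\right)^{2}\right)\right) - 1667} = \sqrt{\left(10 - 2 \left(- \frac{7}{16}\right)\right) - 1667} = \sqrt{\left(10 - 2 \left(\left(-7\right) \frac{1}{16}\right)\right) - 1667} = \sqrt{\left(10 - - \frac{7}{8}\right) - 1667} = \sqrt{\left(10 + \frac{7}{8}\right) - 1667} = \sqrt{\frac{87}{8} - 1667} = \sqrt{- \frac{13249}{8}} = \frac{i \sqrt{26498}}{4}$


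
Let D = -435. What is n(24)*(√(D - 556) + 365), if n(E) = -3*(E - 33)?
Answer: 9855 + 27*I*√991 ≈ 9855.0 + 849.96*I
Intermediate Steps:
n(E) = 99 - 3*E (n(E) = -3*(-33 + E) = 99 - 3*E)
n(24)*(√(D - 556) + 365) = (99 - 3*24)*(√(-435 - 556) + 365) = (99 - 72)*(√(-991) + 365) = 27*(I*√991 + 365) = 27*(365 + I*√991) = 9855 + 27*I*√991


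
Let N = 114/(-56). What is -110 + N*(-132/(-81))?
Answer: -7139/63 ≈ -113.32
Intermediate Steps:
N = -57/28 (N = 114*(-1/56) = -57/28 ≈ -2.0357)
-110 + N*(-132/(-81)) = -110 - (-1881)/(7*(-81)) = -110 - (-1881)*(-1)/(7*81) = -110 - 57/28*44/27 = -110 - 209/63 = -7139/63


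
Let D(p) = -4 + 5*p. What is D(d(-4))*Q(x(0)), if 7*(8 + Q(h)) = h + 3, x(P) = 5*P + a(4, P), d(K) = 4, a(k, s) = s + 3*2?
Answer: -752/7 ≈ -107.43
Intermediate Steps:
a(k, s) = 6 + s (a(k, s) = s + 6 = 6 + s)
x(P) = 6 + 6*P (x(P) = 5*P + (6 + P) = 6 + 6*P)
Q(h) = -53/7 + h/7 (Q(h) = -8 + (h + 3)/7 = -8 + (3 + h)/7 = -8 + (3/7 + h/7) = -53/7 + h/7)
D(d(-4))*Q(x(0)) = (-4 + 5*4)*(-53/7 + (6 + 6*0)/7) = (-4 + 20)*(-53/7 + (6 + 0)/7) = 16*(-53/7 + (⅐)*6) = 16*(-53/7 + 6/7) = 16*(-47/7) = -752/7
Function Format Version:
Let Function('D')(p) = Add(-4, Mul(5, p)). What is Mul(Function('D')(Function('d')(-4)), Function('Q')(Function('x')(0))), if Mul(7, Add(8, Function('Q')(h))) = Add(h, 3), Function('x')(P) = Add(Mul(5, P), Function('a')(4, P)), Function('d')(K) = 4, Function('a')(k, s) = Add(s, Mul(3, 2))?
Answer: Rational(-752, 7) ≈ -107.43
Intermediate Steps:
Function('a')(k, s) = Add(6, s) (Function('a')(k, s) = Add(s, 6) = Add(6, s))
Function('x')(P) = Add(6, Mul(6, P)) (Function('x')(P) = Add(Mul(5, P), Add(6, P)) = Add(6, Mul(6, P)))
Function('Q')(h) = Add(Rational(-53, 7), Mul(Rational(1, 7), h)) (Function('Q')(h) = Add(-8, Mul(Rational(1, 7), Add(h, 3))) = Add(-8, Mul(Rational(1, 7), Add(3, h))) = Add(-8, Add(Rational(3, 7), Mul(Rational(1, 7), h))) = Add(Rational(-53, 7), Mul(Rational(1, 7), h)))
Mul(Function('D')(Function('d')(-4)), Function('Q')(Function('x')(0))) = Mul(Add(-4, Mul(5, 4)), Add(Rational(-53, 7), Mul(Rational(1, 7), Add(6, Mul(6, 0))))) = Mul(Add(-4, 20), Add(Rational(-53, 7), Mul(Rational(1, 7), Add(6, 0)))) = Mul(16, Add(Rational(-53, 7), Mul(Rational(1, 7), 6))) = Mul(16, Add(Rational(-53, 7), Rational(6, 7))) = Mul(16, Rational(-47, 7)) = Rational(-752, 7)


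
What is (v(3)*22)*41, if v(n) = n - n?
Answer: 0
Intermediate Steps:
v(n) = 0
(v(3)*22)*41 = (0*22)*41 = 0*41 = 0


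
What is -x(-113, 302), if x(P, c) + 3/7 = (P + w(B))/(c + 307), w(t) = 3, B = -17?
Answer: 53/87 ≈ 0.60920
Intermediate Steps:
x(P, c) = -3/7 + (3 + P)/(307 + c) (x(P, c) = -3/7 + (P + 3)/(c + 307) = -3/7 + (3 + P)/(307 + c))
-x(-113, 302) = -(-900 - 3*302 + 7*(-113))/(7*(307 + 302)) = -(-900 - 906 - 791)/(7*609) = -(-2597)/(7*609) = -1*(-53/87) = 53/87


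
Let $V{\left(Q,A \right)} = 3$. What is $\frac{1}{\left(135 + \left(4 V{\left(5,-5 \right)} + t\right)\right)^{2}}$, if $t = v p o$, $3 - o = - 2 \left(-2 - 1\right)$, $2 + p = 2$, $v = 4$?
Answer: $\frac{1}{21609} \approx 4.6277 \cdot 10^{-5}$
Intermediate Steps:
$p = 0$ ($p = -2 + 2 = 0$)
$o = -3$ ($o = 3 - - 2 \left(-2 - 1\right) = 3 - \left(-2\right) \left(-3\right) = 3 - 6 = -3$)
$t = 0$ ($t = 4 \cdot 0 \left(-3\right) = 0 \left(-3\right) = 0$)
$\frac{1}{\left(135 + \left(4 V{\left(5,-5 \right)} + t\right)\right)^{2}} = \frac{1}{\left(135 + \left(4 \cdot 3 + 0\right)\right)^{2}} = \frac{1}{\left(135 + \left(12 + 0\right)\right)^{2}} = \frac{1}{\left(135 + 12\right)^{2}} = \frac{1}{147^{2}} = \frac{1}{21609}$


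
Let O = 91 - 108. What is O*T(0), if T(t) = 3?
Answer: -51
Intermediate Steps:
O = -17
O*T(0) = -17*3 = -51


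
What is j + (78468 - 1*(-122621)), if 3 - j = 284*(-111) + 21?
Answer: 232595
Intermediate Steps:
j = 31506 (j = 3 - (284*(-111) + 21) = 3 - (-31524 + 21) = 3 - 1*(-31503) = 3 + 31503 = 31506)
j + (78468 - 1*(-122621)) = 31506 + (78468 - 1*(-122621)) = 31506 + (78468 + 122621) = 31506 + 201089 = 232595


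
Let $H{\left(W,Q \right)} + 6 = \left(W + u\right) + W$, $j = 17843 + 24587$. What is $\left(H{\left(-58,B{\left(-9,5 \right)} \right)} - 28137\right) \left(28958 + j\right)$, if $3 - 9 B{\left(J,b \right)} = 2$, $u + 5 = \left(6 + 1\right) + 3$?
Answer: $-2016996552$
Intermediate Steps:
$j = 42430$
$u = 5$ ($u = -5 + \left(\left(6 + 1\right) + 3\right) = -5 + \left(7 + 3\right) = -5 + 10 = 5$)
$B{\left(J,b \right)} = \frac{1}{9}$ ($B{\left(J,b \right)} = \frac{1}{3} - \frac{2}{9} = \frac{1}{9}$)
$H{\left(W,Q \right)} = -1 + 2 W$ ($H{\left(W,Q \right)} = -6 + \left(\left(W + 5\right) + W\right) = -6 + \left(\left(5 + W\right) + W\right) = -6 + \left(5 + 2 W\right) = -1 + 2 W$)
$\left(H{\left(-58,B{\left(-9,5 \right)} \right)} - 28137\right) \left(28958 + j\right) = \left(\left(-1 + 2 \left(-58\right)\right) - 28137\right) \left(28958 + 42430\right) = \left(\left(-1 - 116\right) - 28137\right) 71388 = \left(-117 - 28137\right) 71388 = \left(-28254\right) 71388 = -2016996552$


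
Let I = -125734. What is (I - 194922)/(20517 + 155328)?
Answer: -320656/175845 ≈ -1.8235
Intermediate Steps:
(I - 194922)/(20517 + 155328) = (-125734 - 194922)/(20517 + 155328) = -320656/175845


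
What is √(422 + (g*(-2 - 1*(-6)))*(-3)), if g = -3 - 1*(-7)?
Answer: √374 ≈ 19.339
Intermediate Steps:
g = 4 (g = -3 + 7 = 4)
√(422 + (g*(-2 - 1*(-6)))*(-3)) = √(422 + (4*(-2 - 1*(-6)))*(-3)) = √(422 + (4*(-2 + 6))*(-3)) = √(422 + (4*4)*(-3)) = √(422 + 16*(-3)) = √(422 - 48) = √374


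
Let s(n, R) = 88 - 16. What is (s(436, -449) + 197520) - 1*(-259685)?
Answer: 457277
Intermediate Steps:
s(n, R) = 72
(s(436, -449) + 197520) - 1*(-259685) = (72 + 197520) - 1*(-259685) = 197592 + 259685 = 457277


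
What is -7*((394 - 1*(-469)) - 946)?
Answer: 581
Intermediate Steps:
-7*((394 - 1*(-469)) - 946) = -7*((394 + 469) - 946) = -7*(863 - 946) = -7*(-83) = 581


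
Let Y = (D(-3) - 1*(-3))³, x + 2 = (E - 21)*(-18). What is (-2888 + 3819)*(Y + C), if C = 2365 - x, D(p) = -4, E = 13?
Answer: 2068682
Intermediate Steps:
x = 142 (x = -2 + (13 - 21)*(-18) = -2 - 8*(-18) = -2 + 144 = 142)
Y = -1 (Y = (-4 - 1*(-3))³ = (-4 + 3)³ = (-1)³ = -1)
C = 2223 (C = 2365 - 1*142 = 2365 - 142 = 2223)
(-2888 + 3819)*(Y + C) = (-2888 + 3819)*(-1 + 2223) = 931*2222 = 2068682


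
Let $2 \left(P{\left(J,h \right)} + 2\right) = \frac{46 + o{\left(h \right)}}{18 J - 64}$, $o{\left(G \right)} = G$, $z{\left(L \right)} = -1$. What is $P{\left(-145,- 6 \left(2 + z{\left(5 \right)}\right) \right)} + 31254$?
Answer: $\frac{41783914}{1337} \approx 31252.0$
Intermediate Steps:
$P{\left(J,h \right)} = -2 + \frac{46 + h}{2 \left(-64 + 18 J\right)}$ ($P{\left(J,h \right)} = -2 + \frac{\left(46 + h\right) \frac{1}{18 J - 64}}{2} = -2 + \frac{\left(46 + h\right) \frac{1}{-64 + 18 J}}{2} = -2 + \frac{\frac{1}{-64 + 18 J} \left(46 + h\right)}{2} = -2 + \frac{46 + h}{2 \left(-64 + 18 J\right)}$)
$P{\left(-145,- 6 \left(2 + z{\left(5 \right)}\right) \right)} + 31254 = \frac{302 - 6 \left(2 - 1\right) - -10440}{4 \left(-32 + 9 \left(-145\right)\right)} + 31254 = \frac{302 - 6 + 10440}{4 \left(-32 - 1305\right)} + 31254 = \frac{302 - 6 + 10440}{4 \left(-1337\right)} + 31254 = \frac{1}{4} \left(- \frac{1}{1337}\right) 10736 + 31254 = - \frac{2684}{1337} + 31254 = \frac{41783914}{1337}$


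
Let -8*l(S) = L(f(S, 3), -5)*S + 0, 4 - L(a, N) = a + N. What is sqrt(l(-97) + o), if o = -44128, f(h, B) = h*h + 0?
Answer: 3*I*sqrt(17567) ≈ 397.62*I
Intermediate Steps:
f(h, B) = h**2 (f(h, B) = h**2 + 0 = h**2)
L(a, N) = 4 - N - a (L(a, N) = 4 - (a + N) = 4 - (N + a) = 4 + (-N - a) = 4 - N - a)
l(S) = -S*(9 - S**2)/8 (l(S) = -((4 - 1*(-5) - S**2)*S + 0)/8 = -((4 + 5 - S**2)*S + 0)/8 = -((9 - S**2)*S + 0)/8 = -(S*(9 - S**2) + 0)/8 = -S*(9 - S**2)/8)
sqrt(l(-97) + o) = sqrt((1/8)*(-97)*(-9 + (-97)**2) - 44128) = sqrt((1/8)*(-97)*(-9 + 9409) - 44128) = sqrt((1/8)*(-97)*9400 - 44128) = sqrt(-113975 - 44128) = sqrt(-158103) = 3*I*sqrt(17567)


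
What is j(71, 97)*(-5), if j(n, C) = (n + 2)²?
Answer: -26645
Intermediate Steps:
j(n, C) = (2 + n)²
j(71, 97)*(-5) = (2 + 71)²*(-5) = 73²*(-5) = 5329*(-5) = -26645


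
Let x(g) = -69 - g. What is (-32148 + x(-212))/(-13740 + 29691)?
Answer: -32005/15951 ≈ -2.0065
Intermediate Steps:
(-32148 + x(-212))/(-13740 + 29691) = (-32148 + (-69 - 1*(-212)))/(-13740 + 29691) = (-32148 + (-69 + 212))/15951 = (-32148 + 143)*(1/15951) = -32005*1/15951 = -32005/15951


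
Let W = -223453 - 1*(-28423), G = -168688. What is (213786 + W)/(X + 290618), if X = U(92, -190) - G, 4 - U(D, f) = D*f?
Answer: 3126/79465 ≈ 0.039338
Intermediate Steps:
W = -195030 (W = -223453 + 28423 = -195030)
U(D, f) = 4 - D*f
X = 186172 (X = (4 - 1*92*(-190)) - 1*(-168688) = (4 + 17480) + 168688 = 17484 + 168688 = 186172)
(213786 + W)/(X + 290618) = (213786 - 195030)/(186172 + 290618) = 18756/476790 = 18756*(1/476790) = 3126/79465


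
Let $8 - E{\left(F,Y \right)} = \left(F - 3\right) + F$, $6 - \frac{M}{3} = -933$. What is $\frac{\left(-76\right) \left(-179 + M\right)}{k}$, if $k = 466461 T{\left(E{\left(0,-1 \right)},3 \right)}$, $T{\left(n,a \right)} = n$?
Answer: $- \frac{200488}{5131071} \approx -0.039073$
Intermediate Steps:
$M = 2817$ ($M = 18 - -2799 = 18 + 2799 = 2817$)
$E{\left(F,Y \right)} = 11 - 2 F$ ($E{\left(F,Y \right)} = 8 - \left(\left(F - 3\right) + F\right) = 8 - \left(\left(-3 + F\right) + F\right) = 8 - \left(-3 + 2 F\right) = 11 - 2 F$)
$k = 5131071$ ($k = 466461 \left(11 - 0\right) = 466461 \left(11 + 0\right) = 466461 \cdot 11 = 5131071$)
$\frac{\left(-76\right) \left(-179 + M\right)}{k} = \frac{\left(-76\right) \left(-179 + 2817\right)}{5131071} = \left(-76\right) 2638 \cdot \frac{1}{5131071} = \left(-200488\right) \frac{1}{5131071} = - \frac{200488}{5131071}$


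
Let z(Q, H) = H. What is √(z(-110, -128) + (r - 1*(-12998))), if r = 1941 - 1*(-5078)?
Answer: √19889 ≈ 141.03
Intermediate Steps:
r = 7019 (r = 1941 + 5078 = 7019)
√(z(-110, -128) + (r - 1*(-12998))) = √(-128 + (7019 - 1*(-12998))) = √(-128 + (7019 + 12998)) = √(-128 + 20017) = √19889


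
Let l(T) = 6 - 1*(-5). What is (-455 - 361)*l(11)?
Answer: -8976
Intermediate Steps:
l(T) = 11 (l(T) = 6 + 5 = 11)
(-455 - 361)*l(11) = (-455 - 361)*11 = -816*11 = -8976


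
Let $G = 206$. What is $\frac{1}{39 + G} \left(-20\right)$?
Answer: $- \frac{4}{49} \approx -0.081633$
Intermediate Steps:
$\frac{1}{39 + G} \left(-20\right) = \frac{1}{39 + 206} \left(-20\right) = \frac{1}{245} \left(-20\right) = - \frac{4}{49}$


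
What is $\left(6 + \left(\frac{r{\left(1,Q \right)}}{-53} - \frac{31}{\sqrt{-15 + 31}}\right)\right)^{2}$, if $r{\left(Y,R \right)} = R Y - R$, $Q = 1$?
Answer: $\frac{49}{16} \approx 3.0625$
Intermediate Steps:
$r{\left(Y,R \right)} = - R + R Y$
$\left(6 + \left(\frac{r{\left(1,Q \right)}}{-53} - \frac{31}{\sqrt{-15 + 31}}\right)\right)^{2} = \left(6 + \left(\frac{1 \left(-1 + 1\right)}{-53} - \frac{31}{\sqrt{-15 + 31}}\right)\right)^{2} = \left(6 + \left(1 \cdot 0 \left(- \frac{1}{53}\right) - \frac{31}{\sqrt{16}}\right)\right)^{2} = \left(6 + \left(0 \left(- \frac{1}{53}\right) - \frac{31}{4}\right)\right)^{2} = \left(6 + \left(0 - \frac{31}{4}\right)\right)^{2} = \left(6 - \frac{31}{4}\right)^{2} = \left(- \frac{7}{4}\right)^{2} = \frac{49}{16}$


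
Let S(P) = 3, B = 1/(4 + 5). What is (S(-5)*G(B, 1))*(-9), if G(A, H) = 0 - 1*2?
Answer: 54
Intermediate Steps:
B = 1/9 ≈ 0.11111
G(A, H) = -2 (G(A, H) = 0 - 2 = -2)
(S(-5)*G(B, 1))*(-9) = (3*(-2))*(-9) = -6*(-9) = 54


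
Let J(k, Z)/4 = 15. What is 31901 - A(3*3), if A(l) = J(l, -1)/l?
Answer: 95683/3 ≈ 31894.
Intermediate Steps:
J(k, Z) = 60 (J(k, Z) = 4*15 = 60)
A(l) = 60/l
31901 - A(3*3) = 31901 - 60/(3*3) = 31901 - 60/9 = 31901 - 1*20/3 = 31901 - 20/3 = 95683/3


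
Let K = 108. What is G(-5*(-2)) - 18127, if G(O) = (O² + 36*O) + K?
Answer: -17559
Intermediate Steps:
G(O) = 108 + O² + 36*O (G(O) = (O² + 36*O) + 108 = 108 + O² + 36*O)
G(-5*(-2)) - 18127 = (108 + (-5*(-2))² + 36*(-5*(-2))) - 18127 = (108 + 10² + 36*10) - 18127 = (108 + 100 + 360) - 18127 = 568 - 18127 = -17559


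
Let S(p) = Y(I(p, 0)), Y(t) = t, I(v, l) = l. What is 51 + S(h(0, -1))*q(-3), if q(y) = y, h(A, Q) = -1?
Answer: 51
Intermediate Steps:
S(p) = 0
51 + S(h(0, -1))*q(-3) = 51 + 0*(-3) = 51 + 0 = 51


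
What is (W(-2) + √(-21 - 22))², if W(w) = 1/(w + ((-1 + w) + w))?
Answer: (1 - 7*I*√43)²/49 ≈ -42.98 - 1.8736*I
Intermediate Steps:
W(w) = 1/(-1 + 3*w) (W(w) = 1/(w + (-1 + 2*w)) = 1/(-1 + 3*w))
(W(-2) + √(-21 - 22))² = (1/(-1 + 3*(-2)) + √(-21 - 22))² = (1/(-1 - 6) + √(-43))² = (1/(-7) + I*√43)² = (-⅐ + I*√43)²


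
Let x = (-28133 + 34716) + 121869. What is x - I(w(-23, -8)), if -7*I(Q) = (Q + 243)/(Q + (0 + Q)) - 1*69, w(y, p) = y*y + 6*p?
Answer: 432465057/3367 ≈ 1.2844e+5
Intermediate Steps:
w(y, p) = y**2 + 6*p
I(Q) = 69/7 - (243 + Q)/(14*Q) (I(Q) = -((Q + 243)/(Q + (0 + Q)) - 1*69)/7 = -((243 + Q)/(Q + Q) - 69)/7 = -((243 + Q)/((2*Q)) - 69)/7 = -((243 + Q)*(1/(2*Q)) - 69)/7 = -((243 + Q)/(2*Q) - 69)/7 = -(-69 + (243 + Q)/(2*Q))/7 = 69/7 - (243 + Q)/(14*Q))
x = 128452 (x = 6583 + 121869 = 128452)
x - I(w(-23, -8)) = 128452 - (-243 + 137*((-23)**2 + 6*(-8)))/(14*((-23)**2 + 6*(-8))) = 128452 - (-243 + 137*(529 - 48))/(14*(529 - 48)) = 128452 - (-243 + 137*481)/(14*481) = 128452 - (-243 + 65897)/(14*481) = 128452 - 65654/(14*481) = 128452 - 1*32827/3367 = 128452 - 32827/3367 = 432465057/3367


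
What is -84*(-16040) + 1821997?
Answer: 3169357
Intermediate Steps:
-84*(-16040) + 1821997 = 1347360 + 1821997 = 3169357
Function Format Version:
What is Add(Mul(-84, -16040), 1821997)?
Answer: 3169357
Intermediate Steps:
Add(Mul(-84, -16040), 1821997) = Add(1347360, 1821997) = 3169357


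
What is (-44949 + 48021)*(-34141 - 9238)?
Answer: -133260288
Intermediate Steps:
(-44949 + 48021)*(-34141 - 9238) = 3072*(-43379) = -133260288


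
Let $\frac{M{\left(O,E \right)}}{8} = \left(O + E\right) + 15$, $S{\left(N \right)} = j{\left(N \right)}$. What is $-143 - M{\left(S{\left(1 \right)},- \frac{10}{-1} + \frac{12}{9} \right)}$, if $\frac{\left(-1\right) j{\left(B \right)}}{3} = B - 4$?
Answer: $- \frac{1277}{3} \approx -425.67$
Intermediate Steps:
$j{\left(B \right)} = 12 - 3 B$ ($j{\left(B \right)} = - 3 \left(B - 4\right) = - 3 \left(-4 + B\right) = 12 - 3 B$)
$S{\left(N \right)} = 12 - 3 N$
$M{\left(O,E \right)} = 120 + 8 E + 8 O$ ($M{\left(O,E \right)} = 8 \left(\left(O + E\right) + 15\right) = 8 \left(\left(E + O\right) + 15\right) = 8 \left(15 + E + O\right) = 120 + 8 E + 8 O$)
$-143 - M{\left(S{\left(1 \right)},- \frac{10}{-1} + \frac{12}{9} \right)} = -143 - \left(120 + 8 \left(- \frac{10}{-1} + \frac{12}{9}\right) + 8 \left(12 - 3\right)\right) = -143 - \left(120 + 8 \left(\left(-10\right) \left(-1\right) + 12 \cdot \frac{1}{9}\right) + 8 \left(12 - 3\right)\right) = -143 - \left(120 + 8 \left(10 + \frac{4}{3}\right) + 8 \cdot 9\right) = -143 - \left(120 + 8 \cdot \frac{34}{3} + 72\right) = -143 - \left(120 + \frac{272}{3} + 72\right) = -143 - \frac{848}{3} = - \frac{1277}{3}$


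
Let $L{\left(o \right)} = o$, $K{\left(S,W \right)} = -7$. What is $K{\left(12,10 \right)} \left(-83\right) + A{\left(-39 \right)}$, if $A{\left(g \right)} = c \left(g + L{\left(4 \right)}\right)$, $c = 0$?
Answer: $581$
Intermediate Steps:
$A{\left(g \right)} = 0$ ($A{\left(g \right)} = 0 \left(g + 4\right) = 0 \left(4 + g\right) = 0$)
$K{\left(12,10 \right)} \left(-83\right) + A{\left(-39 \right)} = \left(-7\right) \left(-83\right) + 0 = 581 + 0 = 581$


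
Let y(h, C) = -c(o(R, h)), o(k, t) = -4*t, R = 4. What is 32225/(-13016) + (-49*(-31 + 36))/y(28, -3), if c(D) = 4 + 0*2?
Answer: 765005/13016 ≈ 58.774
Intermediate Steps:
c(D) = 4 (c(D) = 4 + 0 = 4)
y(h, C) = -4 (y(h, C) = -1*4 = -4)
32225/(-13016) + (-49*(-31 + 36))/y(28, -3) = 32225/(-13016) - 49*(-31 + 36)/(-4) = 32225*(-1/13016) - 49*5*(-¼) = -32225/13016 - 245*(-¼) = -32225/13016 + 245/4 = 765005/13016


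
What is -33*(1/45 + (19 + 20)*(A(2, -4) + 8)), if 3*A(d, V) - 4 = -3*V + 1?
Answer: -263846/15 ≈ -17590.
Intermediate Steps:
A(d, V) = 5/3 - V (A(d, V) = 4/3 + (-3*V + 1)/3 = 4/3 + (1 - 3*V)/3 = 4/3 + (⅓ - V) = 5/3 - V)
-33*(1/45 + (19 + 20)*(A(2, -4) + 8)) = -33*(1/45 + (19 + 20)*((5/3 - 1*(-4)) + 8)) = -33*(1/45 + 39*((5/3 + 4) + 8)) = -33*(1/45 + 39*(17/3 + 8)) = -33*(1/45 + 39*(41/3)) = -33*(1/45 + 533) = -33*23986/45 = -263846/15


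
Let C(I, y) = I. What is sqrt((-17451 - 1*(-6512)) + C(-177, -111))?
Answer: 2*I*sqrt(2779) ≈ 105.43*I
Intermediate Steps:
sqrt((-17451 - 1*(-6512)) + C(-177, -111)) = sqrt((-17451 - 1*(-6512)) - 177) = sqrt((-17451 + 6512) - 177) = sqrt(-10939 - 177) = sqrt(-11116) = 2*I*sqrt(2779)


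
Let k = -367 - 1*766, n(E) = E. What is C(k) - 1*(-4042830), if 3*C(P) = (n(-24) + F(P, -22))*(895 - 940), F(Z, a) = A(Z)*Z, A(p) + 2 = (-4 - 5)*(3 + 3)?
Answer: 3091470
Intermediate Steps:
k = -1133 (k = -367 - 766 = -1133)
A(p) = -56 (A(p) = -2 + (-4 - 5)*(3 + 3) = -2 - 9*6 = -2 - 54 = -56)
F(Z, a) = -56*Z
C(P) = 360 + 840*P (C(P) = ((-24 - 56*P)*(895 - 940))/3 = ((-24 - 56*P)*(-45))/3 = (1080 + 2520*P)/3 = 360 + 840*P)
C(k) - 1*(-4042830) = (360 + 840*(-1133)) - 1*(-4042830) = (360 - 951720) + 4042830 = -951360 + 4042830 = 3091470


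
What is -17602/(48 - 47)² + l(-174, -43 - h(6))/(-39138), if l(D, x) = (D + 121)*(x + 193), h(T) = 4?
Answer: -344449669/19569 ≈ -17602.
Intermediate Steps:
l(D, x) = (121 + D)*(193 + x)
-17602/(48 - 47)² + l(-174, -43 - h(6))/(-39138) = -17602/(48 - 47)² + (23353 + 121*(-43 - 1*4) + 193*(-174) - 174*(-43 - 1*4))/(-39138) = -17602/(1²) + (23353 + 121*(-43 - 4) - 33582 - 174*(-43 - 4))*(-1/39138) = -17602/1 + (23353 + 121*(-47) - 33582 - 174*(-47))*(-1/39138) = -17602*1 + (23353 - 5687 - 33582 + 8178)*(-1/39138) = -17602 - 7738*(-1/39138) = -17602 + 3869/19569 = -344449669/19569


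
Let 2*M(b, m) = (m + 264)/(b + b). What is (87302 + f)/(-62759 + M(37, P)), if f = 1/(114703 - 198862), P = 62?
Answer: -543696427258/390834648477 ≈ -1.3911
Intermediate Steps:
f = -1/84159 (f = 1/(-84159) = -1/84159 ≈ -1.1882e-5)
M(b, m) = (264 + m)/(4*b) (M(b, m) = ((m + 264)/(b + b))/2 = ((264 + m)/((2*b)))/2 = ((264 + m)*(1/(2*b)))/2 = ((264 + m)/(2*b))/2 = (264 + m)/(4*b))
(87302 + f)/(-62759 + M(37, P)) = (87302 - 1/84159)/(-62759 + (1/4)*(264 + 62)/37) = 7347249017/(84159*(-62759 + (1/4)*(1/37)*326)) = 7347249017/(84159*(-62759 + 163/74)) = 7347249017/(84159*(-4644003/74)) = (7347249017/84159)*(-74/4644003) = -543696427258/390834648477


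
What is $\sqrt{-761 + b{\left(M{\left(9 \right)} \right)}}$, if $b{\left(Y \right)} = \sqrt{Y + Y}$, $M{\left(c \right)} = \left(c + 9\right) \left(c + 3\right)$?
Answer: $\sqrt{-761 + 12 \sqrt{3}} \approx 27.207 i$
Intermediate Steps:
$M{\left(c \right)} = \left(3 + c\right) \left(9 + c\right)$ ($M{\left(c \right)} = \left(9 + c\right) \left(3 + c\right) = \left(3 + c\right) \left(9 + c\right)$)
$b{\left(Y \right)} = \sqrt{2} \sqrt{Y}$ ($b{\left(Y \right)} = \sqrt{2 Y} = \sqrt{2} \sqrt{Y}$)
$\sqrt{-761 + b{\left(M{\left(9 \right)} \right)}} = \sqrt{-761 + \sqrt{2} \sqrt{27 + 9^{2} + 12 \cdot 9}} = \sqrt{-761 + \sqrt{2} \sqrt{27 + 81 + 108}} = \sqrt{-761 + \sqrt{2} \sqrt{216}} = \sqrt{-761 + \sqrt{2} \cdot 6 \sqrt{6}} = \sqrt{-761 + 12 \sqrt{3}}$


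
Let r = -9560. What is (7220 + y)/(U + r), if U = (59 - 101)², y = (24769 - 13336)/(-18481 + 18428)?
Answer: -371227/413188 ≈ -0.89845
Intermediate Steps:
y = -11433/53 (y = 11433/(-53) = 11433*(-1/53) = -11433/53 ≈ -215.72)
U = 1764 (U = (-42)² = 1764)
(7220 + y)/(U + r) = (7220 - 11433/53)/(1764 - 9560) = (371227/53)/(-7796) = (371227/53)*(-1/7796) = -371227/413188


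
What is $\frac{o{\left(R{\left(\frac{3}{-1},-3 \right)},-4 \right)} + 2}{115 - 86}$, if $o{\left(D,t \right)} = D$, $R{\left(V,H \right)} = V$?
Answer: $- \frac{1}{29} \approx -0.034483$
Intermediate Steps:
$\frac{o{\left(R{\left(\frac{3}{-1},-3 \right)},-4 \right)} + 2}{115 - 86} = \frac{\frac{3}{-1} + 2}{115 - 86} = \frac{3 \left(-1\right) + 2}{29} = \frac{-3 + 2}{29} = \frac{1}{29} \left(-1\right) = - \frac{1}{29}$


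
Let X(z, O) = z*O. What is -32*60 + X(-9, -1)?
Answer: -1911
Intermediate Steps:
X(z, O) = O*z
-32*60 + X(-9, -1) = -32*60 - 1*(-9) = -1920 + 9 = -1911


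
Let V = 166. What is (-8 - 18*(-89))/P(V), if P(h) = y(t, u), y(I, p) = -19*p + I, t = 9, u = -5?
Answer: 797/52 ≈ 15.327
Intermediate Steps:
y(I, p) = I - 19*p
P(h) = 104 (P(h) = 9 - 19*(-5) = 9 + 95 = 104)
(-8 - 18*(-89))/P(V) = (-8 - 18*(-89))/104 = (-8 + 1602)*(1/104) = 1594*(1/104) = 797/52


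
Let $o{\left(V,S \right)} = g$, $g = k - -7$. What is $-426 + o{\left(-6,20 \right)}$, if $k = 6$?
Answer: $-413$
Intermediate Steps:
$g = 13$ ($g = 6 - -7 = 6 + 7 = 13$)
$o{\left(V,S \right)} = 13$
$-426 + o{\left(-6,20 \right)} = -426 + 13 = -413$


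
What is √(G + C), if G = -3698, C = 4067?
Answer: 3*√41 ≈ 19.209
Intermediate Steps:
√(G + C) = √(-3698 + 4067) = √369 = 3*√41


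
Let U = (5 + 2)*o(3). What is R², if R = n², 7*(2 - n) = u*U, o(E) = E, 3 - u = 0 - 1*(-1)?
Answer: 256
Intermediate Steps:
u = 2 (u = 3 - (0 - 1*(-1)) = 3 - (0 + 1) = 3 - 1*1 = 3 - 1 = 2)
U = 21 (U = (5 + 2)*3 = 7*3 = 21)
n = -4 (n = 2 - 2*21/7 = 2 - ⅐*42 = 2 - 6 = -4)
R = 16 (R = (-4)² = 16)
R² = 16² = 256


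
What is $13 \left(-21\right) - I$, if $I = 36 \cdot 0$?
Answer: $-273$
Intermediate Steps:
$I = 0$
$13 \left(-21\right) - I = 13 \left(-21\right) - 0 = -273 + 0 = -273$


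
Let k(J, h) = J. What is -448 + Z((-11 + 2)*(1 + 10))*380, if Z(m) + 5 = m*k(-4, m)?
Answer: 148132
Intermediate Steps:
Z(m) = -5 - 4*m (Z(m) = -5 + m*(-4) = -5 - 4*m)
-448 + Z((-11 + 2)*(1 + 10))*380 = -448 + (-5 - 4*(-11 + 2)*(1 + 10))*380 = -448 + (-5 - (-36)*11)*380 = -448 + (-5 - 4*(-99))*380 = -448 + (-5 + 396)*380 = -448 + 391*380 = -448 + 148580 = 148132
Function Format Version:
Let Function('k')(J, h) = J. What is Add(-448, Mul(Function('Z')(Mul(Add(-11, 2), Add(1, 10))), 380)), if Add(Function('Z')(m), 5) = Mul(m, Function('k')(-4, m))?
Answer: 148132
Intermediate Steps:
Function('Z')(m) = Add(-5, Mul(-4, m)) (Function('Z')(m) = Add(-5, Mul(m, -4)) = Add(-5, Mul(-4, m)))
Add(-448, Mul(Function('Z')(Mul(Add(-11, 2), Add(1, 10))), 380)) = Add(-448, Mul(Add(-5, Mul(-4, Mul(Add(-11, 2), Add(1, 10)))), 380)) = Add(-448, Mul(Add(-5, Mul(-4, Mul(-9, 11))), 380)) = Add(-448, Mul(Add(-5, Mul(-4, -99)), 380)) = Add(-448, Mul(Add(-5, 396), 380)) = Add(-448, Mul(391, 380)) = Add(-448, 148580) = 148132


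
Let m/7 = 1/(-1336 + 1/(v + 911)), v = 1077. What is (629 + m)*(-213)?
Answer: -355835526651/2655967 ≈ -1.3398e+5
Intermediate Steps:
m = -13916/2655967 (m = 7/(-1336 + 1/(1077 + 911)) = 7/(-1336 + 1/1988) = 7/(-2655967/1988) = 7*(-1988/2655967) = -13916/2655967 ≈ -0.0052395)
(629 + m)*(-213) = (629 - 13916/2655967)*(-213) = (1670589327/2655967)*(-213) = -355835526651/2655967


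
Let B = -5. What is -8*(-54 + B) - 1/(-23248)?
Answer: 10973057/23248 ≈ 472.00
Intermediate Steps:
-8*(-54 + B) - 1/(-23248) = -8*(-54 - 5) - 1/(-23248) = -8*(-59) - 1*(-1/23248) = 472 + 1/23248 = 10973057/23248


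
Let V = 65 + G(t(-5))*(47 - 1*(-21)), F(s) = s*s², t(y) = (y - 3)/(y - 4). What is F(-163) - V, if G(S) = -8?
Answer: -4330268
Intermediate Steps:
t(y) = (-3 + y)/(-4 + y)
F(s) = s³
V = -479 (V = 65 - 8*(47 - 1*(-21)) = 65 - 8*(47 + 21) = 65 - 8*68 = 65 - 544 = -479)
F(-163) - V = (-163)³ - 1*(-479) = -4330747 + 479 = -4330268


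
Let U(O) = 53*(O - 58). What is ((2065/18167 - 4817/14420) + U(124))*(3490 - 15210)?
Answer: -536955796860466/13098407 ≈ -4.0994e+7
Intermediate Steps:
U(O) = -3074 + 53*O (U(O) = 53*(-58 + O) = -3074 + 53*O)
((2065/18167 - 4817/14420) + U(124))*(3490 - 15210) = ((2065/18167 - 4817/14420) + (-3074 + 53*124))*(3490 - 15210) = ((2065*(1/18167) - 4817*1/14420) + (-3074 + 6572))*(-11720) = ((2065/18167 - 4817/14420) + 3498)*(-11720) = (-57733139/261968140 + 3498)*(-11720) = (916306820581/261968140)*(-11720) = -536955796860466/13098407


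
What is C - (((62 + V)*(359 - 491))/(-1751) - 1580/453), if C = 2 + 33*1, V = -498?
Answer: 56599741/793203 ≈ 71.356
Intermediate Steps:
C = 35 (C = 2 + 33 = 35)
C - (((62 + V)*(359 - 491))/(-1751) - 1580/453) = 35 - (((62 - 498)*(359 - 491))/(-1751) - 1580/453) = 35 - (-436*(-132)*(-1/1751) - 1580*1/453) = 35 - (57552*(-1/1751) - 1580/453) = 35 - (-57552/1751 - 1580/453) = 35 - 1*(-28837636/793203) = 35 + 28837636/793203 = 56599741/793203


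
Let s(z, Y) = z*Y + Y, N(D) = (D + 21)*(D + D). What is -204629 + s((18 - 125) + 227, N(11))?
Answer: -119445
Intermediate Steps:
N(D) = 2*D*(21 + D) (N(D) = (21 + D)*(2*D) = 2*D*(21 + D))
s(z, Y) = Y + Y*z (s(z, Y) = Y*z + Y = Y + Y*z)
-204629 + s((18 - 125) + 227, N(11)) = -204629 + (2*11*(21 + 11))*(1 + ((18 - 125) + 227)) = -204629 + (2*11*32)*(1 + (-107 + 227)) = -204629 + 704*(1 + 120) = -204629 + 704*121 = -204629 + 85184 = -119445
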